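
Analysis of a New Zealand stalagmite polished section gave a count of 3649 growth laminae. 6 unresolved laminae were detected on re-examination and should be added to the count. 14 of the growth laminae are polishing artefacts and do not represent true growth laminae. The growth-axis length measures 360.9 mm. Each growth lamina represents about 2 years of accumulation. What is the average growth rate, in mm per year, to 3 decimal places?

True growth lamina count = 3649 − 14 + 6 = 3641.
At 2 years per growth lamina, 3641 × 2 = 7282 years.
360.9 mm over 7282 years gives 360.9 / 7282 ≈ 0.050 mm per year.

0.050 mm per year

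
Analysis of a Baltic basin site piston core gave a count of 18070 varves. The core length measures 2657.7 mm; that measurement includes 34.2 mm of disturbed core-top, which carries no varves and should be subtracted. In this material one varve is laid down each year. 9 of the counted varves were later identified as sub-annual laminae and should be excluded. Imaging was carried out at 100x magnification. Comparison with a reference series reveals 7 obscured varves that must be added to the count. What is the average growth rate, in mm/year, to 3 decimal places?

0.145 mm/year

True varve count = 18070 − 9 + 7 = 18068.
The growth record spans 2657.7 − 34.2 = 2623.5 mm.
Mean rate = 2623.5 mm / 18068 years ≈ 0.145 mm/year.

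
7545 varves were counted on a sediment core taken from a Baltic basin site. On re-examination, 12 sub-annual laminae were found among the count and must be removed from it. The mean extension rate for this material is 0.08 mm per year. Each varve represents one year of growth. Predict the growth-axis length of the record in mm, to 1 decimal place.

602.6 mm

Adjusted count: 7545 − 12 = 7533 varves.
Predicted length = 0.08 mm/year × 7533 years = 602.6 mm.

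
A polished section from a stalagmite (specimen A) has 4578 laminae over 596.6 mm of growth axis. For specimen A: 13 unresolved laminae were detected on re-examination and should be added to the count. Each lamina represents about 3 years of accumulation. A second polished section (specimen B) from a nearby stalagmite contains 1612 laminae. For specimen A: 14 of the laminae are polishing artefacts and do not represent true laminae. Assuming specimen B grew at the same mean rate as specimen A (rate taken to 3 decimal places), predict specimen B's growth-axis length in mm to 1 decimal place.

Specimen A: adjusted count: 4578 − 14 + 13 = 4577 laminae.
Specimen A: multiplying by 3 years per lamina: 4577 × 3 = 13731 years.
A: Mean rate = 596.6 mm / 13731 years ≈ 0.043 mm/year.
Specimen B: 1612 laminae at 3 years each span 1612 × 3 = 4836 years. For B, 0.043 mm/year × 4836 years = 207.9 mm.

207.9 mm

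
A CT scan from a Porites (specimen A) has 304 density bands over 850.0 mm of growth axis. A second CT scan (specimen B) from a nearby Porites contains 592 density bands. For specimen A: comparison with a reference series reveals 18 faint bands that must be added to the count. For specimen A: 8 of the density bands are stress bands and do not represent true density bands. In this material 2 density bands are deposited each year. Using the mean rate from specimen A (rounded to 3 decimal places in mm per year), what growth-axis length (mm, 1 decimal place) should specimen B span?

1602.5 mm

Specimen A: after corrections the count is 304 − 8 + 18 = 314 density bands.
Specimen A: with 2 density bands per year, 314 / 2 = 157 years.
A: Extension rate ≈ 850.0 / 157 = 5.414 mm/yr.
Specimen B: dividing by 2 density bands per year: 592 / 2 = 296 years. For B, 5.414 mm/year × 296 years = 1602.5 mm.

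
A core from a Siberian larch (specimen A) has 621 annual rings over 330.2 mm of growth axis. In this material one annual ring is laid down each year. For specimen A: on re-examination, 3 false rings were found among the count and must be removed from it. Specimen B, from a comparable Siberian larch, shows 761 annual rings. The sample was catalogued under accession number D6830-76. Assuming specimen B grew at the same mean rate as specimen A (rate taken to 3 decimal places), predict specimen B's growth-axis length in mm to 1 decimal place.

Specimen A: correcting the raw count gives 621 − 3 = 618 true annual rings.
A: Mean rate = 330.2 mm / 618 years ≈ 0.534 mm/yr.
For B, 0.534 mm/year × 761 years = 406.4 mm.

406.4 mm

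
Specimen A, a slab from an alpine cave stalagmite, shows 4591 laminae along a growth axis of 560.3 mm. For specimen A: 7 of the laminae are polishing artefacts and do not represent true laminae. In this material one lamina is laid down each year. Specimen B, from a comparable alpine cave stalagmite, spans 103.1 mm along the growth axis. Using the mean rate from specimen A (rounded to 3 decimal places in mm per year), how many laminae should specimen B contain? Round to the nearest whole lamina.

845 laminae

Specimen A: after corrections the count is 4591 − 7 = 4584 laminae.
A: Extension rate ≈ 560.3 / 4584 = 0.122 mm per year.
Specimen B: 103.1 mm / 0.122 mm per year = 845.08 years ≈ 845 laminae.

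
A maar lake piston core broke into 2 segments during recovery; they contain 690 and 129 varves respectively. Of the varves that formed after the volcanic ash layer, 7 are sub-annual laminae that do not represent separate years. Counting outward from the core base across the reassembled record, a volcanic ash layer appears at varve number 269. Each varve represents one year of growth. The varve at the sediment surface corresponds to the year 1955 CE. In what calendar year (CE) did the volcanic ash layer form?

1412 CE

Total varves = 690 + 129 = 819.
819 − 269 = 550 varves lie beyond the volcanic ash layer toward the sediment surface.
Removing the 7 false varves leaves 550 − 7 = 543 true varves beyond the volcanic ash layer.
Counting back 543 years from 1955 CE places the volcanic ash layer in 1955 − 543 = 1412 CE.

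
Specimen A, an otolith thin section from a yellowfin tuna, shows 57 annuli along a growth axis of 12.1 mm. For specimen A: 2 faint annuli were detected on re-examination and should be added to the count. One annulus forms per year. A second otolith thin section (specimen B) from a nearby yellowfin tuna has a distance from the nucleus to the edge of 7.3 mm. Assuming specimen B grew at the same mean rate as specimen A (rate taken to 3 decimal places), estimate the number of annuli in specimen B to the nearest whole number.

Specimen A: after corrections the count is 57 + 2 = 59 annuli.
A: Mean rate = 12.1 mm / 59 years ≈ 0.205 mm/yr.
Specimen B: 7.3 mm / 0.205 mm per year = 35.61 years ≈ 36 annuli.

36 annuli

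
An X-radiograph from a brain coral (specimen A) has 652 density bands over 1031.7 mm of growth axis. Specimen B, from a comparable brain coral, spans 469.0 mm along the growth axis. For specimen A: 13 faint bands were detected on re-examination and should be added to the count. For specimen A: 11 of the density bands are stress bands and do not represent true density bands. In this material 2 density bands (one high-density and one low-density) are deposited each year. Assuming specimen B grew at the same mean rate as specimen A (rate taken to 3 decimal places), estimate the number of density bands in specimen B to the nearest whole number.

Specimen A: true density band count = 652 − 11 + 13 = 654.
Specimen A: 654 density bands at 2 per year is 654 / 2 = 327 years.
A: 1031.7 mm over 327 years gives 1031.7 / 327 ≈ 3.155 mm/year.
For B, 469.0 / 3.155 = 148.65 years; at 2 density bands per year that is 148.65 × 2 ≈ 297 density bands.

297 density bands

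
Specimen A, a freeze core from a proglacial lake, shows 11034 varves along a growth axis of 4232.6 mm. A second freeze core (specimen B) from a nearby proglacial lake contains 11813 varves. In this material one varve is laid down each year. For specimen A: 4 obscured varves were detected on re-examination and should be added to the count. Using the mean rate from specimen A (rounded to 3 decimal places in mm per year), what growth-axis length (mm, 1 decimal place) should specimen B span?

4524.4 mm

Specimen A: correcting the raw count gives 11034 + 4 = 11038 true varves.
A: Mean rate = 4232.6 mm / 11038 years ≈ 0.383 mm/yr.
Length of B = 0.383 × 11813 = 4524.4 mm.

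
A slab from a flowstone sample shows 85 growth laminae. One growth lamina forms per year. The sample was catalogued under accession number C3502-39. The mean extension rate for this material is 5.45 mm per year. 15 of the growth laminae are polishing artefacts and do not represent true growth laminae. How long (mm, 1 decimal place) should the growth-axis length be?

After corrections the count is 85 − 15 = 70 growth laminae.
70 years at 5.45 mm/year gives 5.45 × 70 = 381.5 mm.

381.5 mm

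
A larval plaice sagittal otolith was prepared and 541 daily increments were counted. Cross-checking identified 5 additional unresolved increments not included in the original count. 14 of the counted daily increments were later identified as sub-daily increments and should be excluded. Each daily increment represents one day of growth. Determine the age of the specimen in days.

532 d

Correcting the raw count gives 541 − 14 + 5 = 532 true daily increments.
One daily increment per day makes the duration 532 days.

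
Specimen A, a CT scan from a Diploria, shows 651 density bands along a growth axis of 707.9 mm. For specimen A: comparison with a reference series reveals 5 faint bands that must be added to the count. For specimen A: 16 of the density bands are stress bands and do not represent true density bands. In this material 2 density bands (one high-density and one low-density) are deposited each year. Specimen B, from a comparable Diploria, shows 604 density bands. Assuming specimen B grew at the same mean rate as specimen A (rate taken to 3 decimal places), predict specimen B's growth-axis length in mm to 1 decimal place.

668.0 mm

Specimen A: after corrections the count is 651 − 16 + 5 = 640 density bands.
Specimen A: 640 density bands at 2 per year is 640 / 2 = 320 years.
A: Extension rate ≈ 707.9 / 320 = 2.212 mm/year.
Specimen B: dividing by 2 density bands per year: 604 / 2 = 302 years. B's length ≈ 2.212 × 302 = 668.0 mm.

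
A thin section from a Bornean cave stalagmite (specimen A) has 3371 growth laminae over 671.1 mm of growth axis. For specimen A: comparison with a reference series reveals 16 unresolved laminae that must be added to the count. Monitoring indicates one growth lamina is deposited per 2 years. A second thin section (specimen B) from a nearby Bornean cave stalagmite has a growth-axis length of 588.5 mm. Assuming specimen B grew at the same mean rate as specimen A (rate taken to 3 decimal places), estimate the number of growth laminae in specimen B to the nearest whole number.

2972 growth laminae

Specimen A: after corrections the count is 3371 + 16 = 3387 growth laminae.
Specimen A: at 2 years per growth lamina, 3387 × 2 = 6774 years.
A: Extension rate ≈ 671.1 / 6774 = 0.099 mm per year.
Specimen B: 588.5 mm / 0.099 mm per year = 5944.44 years; at 2 years per growth lamina that is 5944.44 / 2 ≈ 2972 growth laminae.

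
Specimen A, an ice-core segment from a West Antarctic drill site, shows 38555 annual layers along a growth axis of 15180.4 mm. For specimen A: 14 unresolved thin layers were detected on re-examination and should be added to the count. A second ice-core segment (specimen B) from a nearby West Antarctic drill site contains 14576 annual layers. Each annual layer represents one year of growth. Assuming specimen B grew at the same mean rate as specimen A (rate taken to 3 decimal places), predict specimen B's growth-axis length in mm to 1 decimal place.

5742.9 mm

Specimen A: after corrections the count is 38555 + 14 = 38569 annual layers.
A: Extension rate ≈ 15180.4 / 38569 = 0.394 mm/year.
For B, 0.394 mm/year × 14576 years = 5742.9 mm.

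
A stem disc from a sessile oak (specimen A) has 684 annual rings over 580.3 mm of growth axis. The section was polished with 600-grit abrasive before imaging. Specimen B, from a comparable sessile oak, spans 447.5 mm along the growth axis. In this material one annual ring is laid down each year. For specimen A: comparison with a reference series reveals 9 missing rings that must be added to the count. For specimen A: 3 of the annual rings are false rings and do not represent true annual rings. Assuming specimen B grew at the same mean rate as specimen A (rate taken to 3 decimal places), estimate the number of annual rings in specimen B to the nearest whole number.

Specimen A: true annual ring count = 684 − 3 + 9 = 690.
A: Mean rate = 580.3 mm / 690 years ≈ 0.841 mm per year.
Specimen B: 447.5 mm / 0.841 mm per year = 532.10 years ≈ 532 annual rings.

532 annual rings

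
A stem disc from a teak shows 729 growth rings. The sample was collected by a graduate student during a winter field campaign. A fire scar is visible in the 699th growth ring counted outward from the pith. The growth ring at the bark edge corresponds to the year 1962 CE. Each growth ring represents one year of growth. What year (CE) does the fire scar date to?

729 − 699 = 30 growth rings lie beyond the fire scar toward the bark edge.
Counting back 30 years from 1962 CE places the fire scar in 1962 − 30 = 1932 CE.

1932 CE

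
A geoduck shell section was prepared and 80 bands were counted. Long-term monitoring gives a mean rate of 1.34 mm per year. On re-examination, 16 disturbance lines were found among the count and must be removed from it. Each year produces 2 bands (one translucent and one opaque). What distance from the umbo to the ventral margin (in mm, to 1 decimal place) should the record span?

True band count = 80 − 16 = 64.
64 bands at 2 per year is 64 / 2 = 32 years.
Predicted length = 1.34 mm/year × 32 years = 42.9 mm.

42.9 mm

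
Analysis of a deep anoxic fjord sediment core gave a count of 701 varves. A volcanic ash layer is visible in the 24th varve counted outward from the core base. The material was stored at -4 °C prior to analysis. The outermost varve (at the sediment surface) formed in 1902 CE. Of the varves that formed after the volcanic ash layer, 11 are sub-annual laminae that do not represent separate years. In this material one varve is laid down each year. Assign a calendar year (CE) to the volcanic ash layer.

1236 CE

The volcanic ash layer sits at varve 24 from the core base, so 701 − 24 = 677 varves formed after it.
Excluding 11 false varves: 677 − 11 = 666.
The varve at the sediment surface is 1902 CE, so the volcanic ash layer dates to 1902 − 666 = 1236 CE.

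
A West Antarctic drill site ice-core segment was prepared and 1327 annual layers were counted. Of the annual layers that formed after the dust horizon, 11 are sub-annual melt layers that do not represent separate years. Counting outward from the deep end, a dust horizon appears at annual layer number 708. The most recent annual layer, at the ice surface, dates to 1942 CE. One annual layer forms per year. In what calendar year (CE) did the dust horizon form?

The dust horizon sits at annual layer 708 from the deep end, so 1327 − 708 = 619 annual layers formed after it.
619 − 11 false = 608 true annual layers after the dust horizon.
Counting back 608 years from 1942 CE places the dust horizon in 1942 − 608 = 1334 CE.

1334 CE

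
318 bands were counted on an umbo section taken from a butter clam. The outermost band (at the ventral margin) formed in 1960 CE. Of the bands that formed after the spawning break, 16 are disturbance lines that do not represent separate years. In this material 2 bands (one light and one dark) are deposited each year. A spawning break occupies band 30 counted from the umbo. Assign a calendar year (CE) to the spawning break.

1824 CE

Between band 30 and the ventral margin there are 318 − 30 = 288 bands.
288 − 16 false = 272 true bands after the spawning break.
With 2 bands per year, 272 / 2 = 136 years.
1960 − 136 = 1824 CE.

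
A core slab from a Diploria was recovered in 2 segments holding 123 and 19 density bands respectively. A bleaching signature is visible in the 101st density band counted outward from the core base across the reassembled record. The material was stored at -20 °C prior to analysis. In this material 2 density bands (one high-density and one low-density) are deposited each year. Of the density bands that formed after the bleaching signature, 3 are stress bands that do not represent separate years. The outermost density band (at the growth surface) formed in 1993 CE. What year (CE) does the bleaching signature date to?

1974 CE

Total density bands = 123 + 19 = 142.
142 − 101 = 41 density bands lie beyond the bleaching signature toward the growth surface.
Removing the 3 false density bands leaves 41 − 3 = 38 true density bands beyond the bleaching signature.
Dividing by 2 density bands per year: 38 / 2 = 19 years.
1993 − 19 = 1974 CE.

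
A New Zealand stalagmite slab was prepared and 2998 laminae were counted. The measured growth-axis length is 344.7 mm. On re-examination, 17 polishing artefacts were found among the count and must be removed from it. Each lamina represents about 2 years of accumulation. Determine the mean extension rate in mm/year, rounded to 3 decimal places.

0.058 mm/year

Correcting the raw count gives 2998 − 17 = 2981 true laminae.
At 2 years per lamina, 2981 × 2 = 5962 years.
Extension rate ≈ 344.7 / 5962 = 0.058 mm/year.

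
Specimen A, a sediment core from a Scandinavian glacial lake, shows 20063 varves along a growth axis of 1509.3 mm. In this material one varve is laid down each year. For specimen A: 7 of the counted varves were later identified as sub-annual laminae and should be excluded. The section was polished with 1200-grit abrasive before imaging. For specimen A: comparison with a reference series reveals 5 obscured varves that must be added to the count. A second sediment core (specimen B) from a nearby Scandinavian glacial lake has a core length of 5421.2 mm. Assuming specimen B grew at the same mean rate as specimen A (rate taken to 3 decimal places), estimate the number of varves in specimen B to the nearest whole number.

72283 varves

Specimen A: true varve count = 20063 − 7 + 5 = 20061.
A: 1509.3 mm over 20061 years gives 1509.3 / 20061 ≈ 0.075 mm per year.
B spans 5421.2 / 0.075 = 72282.67 years ≈ 72283 varves.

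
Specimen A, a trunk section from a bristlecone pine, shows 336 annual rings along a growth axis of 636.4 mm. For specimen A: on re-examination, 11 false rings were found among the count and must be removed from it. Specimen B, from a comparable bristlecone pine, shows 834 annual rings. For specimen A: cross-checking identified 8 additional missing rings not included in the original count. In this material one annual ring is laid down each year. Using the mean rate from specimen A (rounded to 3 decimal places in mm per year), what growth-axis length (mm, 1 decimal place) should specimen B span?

Specimen A: correcting the raw count gives 336 − 11 + 8 = 333 true annual rings.
A: 636.4 mm over 333 years gives 636.4 / 333 ≈ 1.911 mm/yr.
Length of B = 1.911 × 834 = 1593.8 mm.

1593.8 mm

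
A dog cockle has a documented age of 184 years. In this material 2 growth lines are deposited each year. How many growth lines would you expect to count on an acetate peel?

368 growth lines

184 years at 2 growth lines per year gives 184 × 2 = 368 growth lines.
So 368 growth lines should be present.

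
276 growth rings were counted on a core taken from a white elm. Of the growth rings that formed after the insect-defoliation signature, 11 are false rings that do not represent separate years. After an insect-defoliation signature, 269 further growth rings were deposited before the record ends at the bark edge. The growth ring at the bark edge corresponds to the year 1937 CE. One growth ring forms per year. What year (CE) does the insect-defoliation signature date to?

1679 CE

269 growth rings formed after the insect-defoliation signature.
269 − 11 false = 258 true growth rings after the insect-defoliation signature.
Counting back 258 years from 1937 CE places the insect-defoliation signature in 1937 − 258 = 1679 CE.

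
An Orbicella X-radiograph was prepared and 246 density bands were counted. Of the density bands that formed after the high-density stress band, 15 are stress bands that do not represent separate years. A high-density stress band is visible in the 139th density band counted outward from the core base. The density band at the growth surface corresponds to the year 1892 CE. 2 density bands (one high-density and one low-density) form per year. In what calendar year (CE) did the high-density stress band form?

246 − 139 = 107 density bands lie beyond the high-density stress band toward the growth surface.
Excluding 15 false density bands: 107 − 15 = 92.
Dividing by 2 density bands per year: 92 / 2 = 46 years.
1892 − 46 = 1846 CE.

1846 CE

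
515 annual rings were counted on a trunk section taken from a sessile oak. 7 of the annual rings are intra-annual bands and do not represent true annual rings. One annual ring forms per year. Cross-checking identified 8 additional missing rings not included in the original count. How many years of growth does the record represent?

After corrections the count is 515 − 7 + 8 = 516 annual rings.
One annual ring per year makes the duration 516 years.

516 years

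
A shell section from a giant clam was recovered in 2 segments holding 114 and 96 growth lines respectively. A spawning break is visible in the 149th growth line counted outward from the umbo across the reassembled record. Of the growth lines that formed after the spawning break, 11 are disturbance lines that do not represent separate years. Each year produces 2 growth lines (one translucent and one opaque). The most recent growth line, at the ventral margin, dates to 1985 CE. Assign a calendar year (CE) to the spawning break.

Total growth lines = 114 + 96 = 210.
The spawning break sits at growth line 149 from the umbo, so 210 − 149 = 61 growth lines formed after it.
61 − 11 false = 50 true growth lines after the spawning break.
Dividing by 2 growth lines per year: 50 / 2 = 25 years.
Counting back 25 years from 1985 CE places the spawning break in 1985 − 25 = 1960 CE.

1960 CE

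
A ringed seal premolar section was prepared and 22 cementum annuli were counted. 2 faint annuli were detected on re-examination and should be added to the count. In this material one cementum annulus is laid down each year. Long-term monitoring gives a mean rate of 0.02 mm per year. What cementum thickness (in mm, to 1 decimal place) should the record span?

After corrections the count is 22 + 2 = 24 cementum annuli.
Length ≈ 0.02 × 24 = 0.5 mm.

0.5 mm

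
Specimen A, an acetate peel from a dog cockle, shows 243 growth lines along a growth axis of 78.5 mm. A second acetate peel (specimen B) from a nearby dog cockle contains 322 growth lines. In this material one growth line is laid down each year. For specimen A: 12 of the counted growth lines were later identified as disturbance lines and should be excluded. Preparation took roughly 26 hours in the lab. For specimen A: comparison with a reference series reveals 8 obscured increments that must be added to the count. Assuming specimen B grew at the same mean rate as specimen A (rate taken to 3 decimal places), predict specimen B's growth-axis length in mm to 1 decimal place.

Specimen A: correcting the raw count gives 243 − 12 + 8 = 239 true growth lines.
A: 78.5 mm over 239 years gives 78.5 / 239 ≈ 0.328 mm/year.
B's length ≈ 0.328 × 322 = 105.6 mm.

105.6 mm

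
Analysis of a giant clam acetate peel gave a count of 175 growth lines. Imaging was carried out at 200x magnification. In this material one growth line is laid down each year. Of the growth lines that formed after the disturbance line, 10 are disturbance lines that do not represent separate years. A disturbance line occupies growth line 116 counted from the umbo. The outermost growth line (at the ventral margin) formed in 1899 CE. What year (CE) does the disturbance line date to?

Between growth line 116 and the ventral margin there are 175 − 116 = 59 growth lines.
Removing the 10 false growth lines leaves 59 − 10 = 49 true growth lines beyond the disturbance line.
The growth line at the ventral margin is 1899 CE, so the disturbance line dates to 1899 − 49 = 1850 CE.

1850 CE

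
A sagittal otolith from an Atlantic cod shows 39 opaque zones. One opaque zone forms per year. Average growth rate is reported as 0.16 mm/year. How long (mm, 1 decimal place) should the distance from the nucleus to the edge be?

The record spans 39 years at 0.16 mm per year.
39 years at 0.16 mm/year gives 0.16 × 39 = 6.2 mm.

6.2 mm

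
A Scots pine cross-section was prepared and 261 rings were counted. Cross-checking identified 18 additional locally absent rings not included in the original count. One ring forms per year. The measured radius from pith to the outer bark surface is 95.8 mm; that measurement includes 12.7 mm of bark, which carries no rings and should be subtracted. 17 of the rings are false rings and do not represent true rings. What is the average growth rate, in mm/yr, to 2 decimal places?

0.32 mm/yr

After corrections the count is 261 − 17 + 18 = 262 rings.
The growth record spans 95.8 − 12.7 = 83.1 mm.
Mean rate = 83.1 mm / 262 years ≈ 0.32 mm/yr.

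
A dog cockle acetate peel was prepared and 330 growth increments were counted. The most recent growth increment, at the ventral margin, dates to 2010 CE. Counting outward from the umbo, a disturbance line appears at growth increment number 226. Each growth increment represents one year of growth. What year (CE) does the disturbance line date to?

Between growth increment 226 and the ventral margin there are 330 − 226 = 104 growth increments.
2010 − 104 = 1906 CE.

1906 CE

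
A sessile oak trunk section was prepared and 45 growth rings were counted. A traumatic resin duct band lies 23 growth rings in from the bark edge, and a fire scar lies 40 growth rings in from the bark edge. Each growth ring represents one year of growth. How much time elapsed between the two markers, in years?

17 years

Separation: 40 − 23 = 17 growth rings.
At one growth ring per year, 17 years elapsed between them.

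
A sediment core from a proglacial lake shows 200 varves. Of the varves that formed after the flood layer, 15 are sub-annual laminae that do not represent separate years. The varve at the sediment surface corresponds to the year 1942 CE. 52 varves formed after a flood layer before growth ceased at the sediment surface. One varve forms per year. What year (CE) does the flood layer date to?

52 varves post-date the flood layer.
Excluding 15 false varves: 52 − 15 = 37.
The varve at the sediment surface is 1942 CE, so the flood layer dates to 1942 − 37 = 1905 CE.

1905 CE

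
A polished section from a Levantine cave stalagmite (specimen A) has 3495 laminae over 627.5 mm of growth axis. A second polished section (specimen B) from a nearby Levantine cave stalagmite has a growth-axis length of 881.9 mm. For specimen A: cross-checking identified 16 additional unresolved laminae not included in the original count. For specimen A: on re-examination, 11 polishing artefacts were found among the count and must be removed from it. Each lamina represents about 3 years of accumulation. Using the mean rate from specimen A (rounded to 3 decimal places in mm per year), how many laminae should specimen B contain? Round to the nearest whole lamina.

Specimen A: true lamina count = 3495 − 11 + 16 = 3500.
Specimen A: at 3 years per lamina, 3500 × 3 = 10500 years.
A: Extension rate ≈ 627.5 / 10500 = 0.060 mm per year.
B spans 881.9 / 0.060 = 14698.33 years; at 3 years per lamina that is 14698.33 / 3 ≈ 4899 laminae.

4899 laminae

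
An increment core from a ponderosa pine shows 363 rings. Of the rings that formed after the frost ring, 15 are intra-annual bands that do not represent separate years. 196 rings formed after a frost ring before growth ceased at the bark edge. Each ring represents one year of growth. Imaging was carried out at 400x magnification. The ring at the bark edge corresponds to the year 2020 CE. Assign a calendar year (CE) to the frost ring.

196 rings post-date the frost ring.
Excluding 15 false rings: 196 − 15 = 181.
Counting back 181 years from 2020 CE places the frost ring in 2020 − 181 = 1839 CE.

1839 CE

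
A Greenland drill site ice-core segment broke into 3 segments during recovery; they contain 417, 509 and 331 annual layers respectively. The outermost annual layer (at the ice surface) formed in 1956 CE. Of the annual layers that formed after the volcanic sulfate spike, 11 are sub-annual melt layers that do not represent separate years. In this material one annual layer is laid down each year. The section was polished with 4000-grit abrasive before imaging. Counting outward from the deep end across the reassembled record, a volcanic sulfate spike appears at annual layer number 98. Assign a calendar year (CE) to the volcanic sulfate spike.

808 CE

Total annual layers = 417 + 509 + 331 = 1257.
1257 − 98 = 1159 annual layers lie beyond the volcanic sulfate spike toward the ice surface.
1159 − 11 false = 1148 true annual layers after the volcanic sulfate spike.
The annual layer at the ice surface is 1956 CE, so the volcanic sulfate spike dates to 1956 − 1148 = 808 CE.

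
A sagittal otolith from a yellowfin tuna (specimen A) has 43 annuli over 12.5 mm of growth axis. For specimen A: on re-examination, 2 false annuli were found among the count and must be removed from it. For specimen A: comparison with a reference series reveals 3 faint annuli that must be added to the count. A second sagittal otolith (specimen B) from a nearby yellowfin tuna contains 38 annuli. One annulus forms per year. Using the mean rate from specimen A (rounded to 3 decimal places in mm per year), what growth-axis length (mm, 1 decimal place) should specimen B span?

10.8 mm

Specimen A: after corrections the count is 43 − 2 + 3 = 44 annuli.
A: Mean rate = 12.5 mm / 44 years ≈ 0.284 mm per year.
B's length ≈ 0.284 × 38 = 10.8 mm.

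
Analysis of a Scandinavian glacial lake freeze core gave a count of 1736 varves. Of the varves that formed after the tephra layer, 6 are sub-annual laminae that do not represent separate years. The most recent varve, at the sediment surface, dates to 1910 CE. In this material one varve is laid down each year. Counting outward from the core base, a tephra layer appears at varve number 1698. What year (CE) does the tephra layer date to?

1878 CE

The tephra layer sits at varve 1698 from the core base, so 1736 − 1698 = 38 varves formed after it.
Excluding 6 false varves: 38 − 6 = 32.
The varve at the sediment surface is 1910 CE, so the tephra layer dates to 1910 − 32 = 1878 CE.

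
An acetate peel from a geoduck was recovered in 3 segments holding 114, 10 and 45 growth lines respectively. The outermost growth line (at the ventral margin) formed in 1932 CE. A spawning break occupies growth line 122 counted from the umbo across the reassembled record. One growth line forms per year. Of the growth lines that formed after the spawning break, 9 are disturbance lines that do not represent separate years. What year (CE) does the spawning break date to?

Total growth lines = 114 + 10 + 45 = 169.
Between growth line 122 and the ventral margin there are 169 − 122 = 47 growth lines.
Removing the 9 false growth lines leaves 47 − 9 = 38 true growth lines beyond the spawning break.
The growth line at the ventral margin is 1932 CE, so the spawning break dates to 1932 − 38 = 1894 CE.

1894 CE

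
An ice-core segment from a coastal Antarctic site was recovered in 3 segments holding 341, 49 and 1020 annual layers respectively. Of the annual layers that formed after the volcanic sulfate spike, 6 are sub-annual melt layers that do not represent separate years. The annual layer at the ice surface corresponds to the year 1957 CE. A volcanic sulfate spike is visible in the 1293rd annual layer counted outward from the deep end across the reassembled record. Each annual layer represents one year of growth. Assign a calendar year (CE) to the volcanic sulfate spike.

1846 CE

Total annual layers = 341 + 49 + 1020 = 1410.
Between annual layer 1293 and the ice surface there are 1410 − 1293 = 117 annual layers.
Excluding 6 false annual layers: 117 − 6 = 111.
Counting back 111 years from 1957 CE places the volcanic sulfate spike in 1957 − 111 = 1846 CE.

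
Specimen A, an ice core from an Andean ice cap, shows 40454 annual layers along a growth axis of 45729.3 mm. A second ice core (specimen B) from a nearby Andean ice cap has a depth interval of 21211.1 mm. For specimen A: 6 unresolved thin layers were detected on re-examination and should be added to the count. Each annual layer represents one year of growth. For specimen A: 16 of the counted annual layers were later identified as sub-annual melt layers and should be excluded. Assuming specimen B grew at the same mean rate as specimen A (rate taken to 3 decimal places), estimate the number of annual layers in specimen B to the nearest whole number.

18754 annual layers

Specimen A: correcting the raw count gives 40454 − 16 + 6 = 40444 true annual layers.
A: Extension rate ≈ 45729.3 / 40444 = 1.131 mm/yr.
For B, 21211.1 / 1.131 = 18754.29 years ≈ 18754 annual layers.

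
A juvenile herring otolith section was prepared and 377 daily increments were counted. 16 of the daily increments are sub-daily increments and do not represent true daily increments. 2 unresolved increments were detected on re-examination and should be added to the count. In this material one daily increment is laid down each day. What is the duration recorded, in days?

True daily increment count = 377 − 16 + 2 = 363.
One daily increment per day makes the duration 363 days.

363 days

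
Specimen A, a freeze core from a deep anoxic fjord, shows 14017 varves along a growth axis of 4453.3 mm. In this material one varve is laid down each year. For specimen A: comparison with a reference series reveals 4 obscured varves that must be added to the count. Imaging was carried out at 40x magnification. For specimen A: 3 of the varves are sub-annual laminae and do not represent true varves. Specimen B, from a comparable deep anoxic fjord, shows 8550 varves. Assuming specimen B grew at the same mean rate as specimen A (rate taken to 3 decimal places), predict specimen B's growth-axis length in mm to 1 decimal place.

2718.9 mm

Specimen A: after corrections the count is 14017 − 3 + 4 = 14018 varves.
A: Mean rate = 4453.3 mm / 14018 years ≈ 0.318 mm/year.
Length of B = 0.318 × 8550 = 2718.9 mm.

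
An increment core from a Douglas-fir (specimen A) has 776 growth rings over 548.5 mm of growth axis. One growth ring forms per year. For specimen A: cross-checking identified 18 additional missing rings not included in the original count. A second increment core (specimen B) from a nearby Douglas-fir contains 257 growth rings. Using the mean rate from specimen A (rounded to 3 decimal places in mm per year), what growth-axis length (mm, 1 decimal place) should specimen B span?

177.6 mm

Specimen A: true growth ring count = 776 + 18 = 794.
A: Extension rate ≈ 548.5 / 794 = 0.691 mm per year.
For B, 0.691 mm/year × 257 years = 177.6 mm.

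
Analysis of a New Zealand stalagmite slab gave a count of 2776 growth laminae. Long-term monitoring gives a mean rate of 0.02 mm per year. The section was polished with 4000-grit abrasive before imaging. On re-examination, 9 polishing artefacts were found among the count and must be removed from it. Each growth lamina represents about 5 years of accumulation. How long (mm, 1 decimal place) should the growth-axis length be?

276.7 mm

After corrections the count is 2776 − 9 = 2767 growth laminae.
Multiplying by 5 years per growth lamina: 2767 × 5 = 13835 years.
Predicted length = 0.02 mm/year × 13835 years = 276.7 mm.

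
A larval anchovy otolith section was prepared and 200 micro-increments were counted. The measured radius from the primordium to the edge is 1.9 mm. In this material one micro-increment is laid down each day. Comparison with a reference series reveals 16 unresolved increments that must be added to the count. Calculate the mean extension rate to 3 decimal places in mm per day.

True micro-increment count = 200 + 16 = 216.
Extension rate ≈ 1.9 / 216 = 0.009 mm per day.

0.009 mm per day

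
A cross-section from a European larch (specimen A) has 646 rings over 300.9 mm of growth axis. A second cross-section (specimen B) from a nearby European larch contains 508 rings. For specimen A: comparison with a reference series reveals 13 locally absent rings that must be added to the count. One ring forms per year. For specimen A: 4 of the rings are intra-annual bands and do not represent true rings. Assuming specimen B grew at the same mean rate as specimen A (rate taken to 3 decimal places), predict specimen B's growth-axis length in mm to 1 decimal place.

Specimen A: adjusted count: 646 − 4 + 13 = 655 rings.
A: 300.9 mm over 655 years gives 300.9 / 655 ≈ 0.459 mm/yr.
B's length ≈ 0.459 × 508 = 233.2 mm.

233.2 mm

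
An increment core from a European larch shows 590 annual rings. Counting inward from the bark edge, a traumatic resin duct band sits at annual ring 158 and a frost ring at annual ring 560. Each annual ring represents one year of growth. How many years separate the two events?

402 yr

Separation: 560 − 158 = 402 annual rings.
At one annual ring per year, 402 years elapsed between them.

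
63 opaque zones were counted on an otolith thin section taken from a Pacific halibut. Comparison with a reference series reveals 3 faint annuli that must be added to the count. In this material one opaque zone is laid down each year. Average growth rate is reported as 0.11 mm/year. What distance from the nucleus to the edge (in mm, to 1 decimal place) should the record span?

Adjusted count: 63 + 3 = 66 opaque zones.
Length ≈ 0.11 × 66 = 7.3 mm.

7.3 mm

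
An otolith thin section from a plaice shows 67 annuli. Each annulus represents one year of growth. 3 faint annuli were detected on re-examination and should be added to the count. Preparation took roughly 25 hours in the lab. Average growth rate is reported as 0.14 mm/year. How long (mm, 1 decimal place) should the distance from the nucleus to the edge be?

9.8 mm

After corrections the count is 67 + 3 = 70 annuli.
70 years at 0.14 mm/year gives 0.14 × 70 = 9.8 mm.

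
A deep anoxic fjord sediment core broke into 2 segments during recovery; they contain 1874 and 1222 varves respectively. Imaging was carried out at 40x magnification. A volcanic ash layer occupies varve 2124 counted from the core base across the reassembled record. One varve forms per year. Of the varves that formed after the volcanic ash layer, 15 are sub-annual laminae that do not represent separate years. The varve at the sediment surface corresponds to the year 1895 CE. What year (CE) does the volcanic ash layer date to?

Total varves = 1874 + 1222 = 3096.
3096 − 2124 = 972 varves lie beyond the volcanic ash layer toward the sediment surface.
Removing the 15 false varves leaves 972 − 15 = 957 true varves beyond the volcanic ash layer.
1895 − 957 = 938 CE.

938 CE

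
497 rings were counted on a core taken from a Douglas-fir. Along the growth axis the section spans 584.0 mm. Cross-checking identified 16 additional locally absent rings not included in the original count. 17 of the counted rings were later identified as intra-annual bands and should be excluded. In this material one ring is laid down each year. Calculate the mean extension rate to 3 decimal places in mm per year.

1.177 mm per year

Correcting the raw count gives 497 − 17 + 16 = 496 true rings.
Extension rate ≈ 584.0 / 496 = 1.177 mm per year.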